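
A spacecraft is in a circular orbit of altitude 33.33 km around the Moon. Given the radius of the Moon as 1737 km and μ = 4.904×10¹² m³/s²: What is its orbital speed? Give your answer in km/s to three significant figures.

v ≈ 1.66 km/s

r = 1737 + 33.33 = 1770.3 km = 1.7703×10⁶ m.
For a circular orbit v = √(μ/r) = √(4.904×10¹² / 1.770×10⁶) = √(2.770×10⁶) = 1664 m/s.
That is 1.664 km/s.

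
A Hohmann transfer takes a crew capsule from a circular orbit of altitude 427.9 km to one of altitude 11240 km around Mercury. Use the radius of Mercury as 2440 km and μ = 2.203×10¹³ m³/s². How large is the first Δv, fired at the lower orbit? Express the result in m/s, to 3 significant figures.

Δv ≈ 792 m/s

r₁ = 2440 + 427.9 = 2867.9 km = 2.8679×10⁶ m.
r₂ = 2440 + 11240 = 13680 km = 1.3680×10⁷ m.
Transfer ellipse a_t = (r₁ + r₂)/2 = 8.274×10⁶ m.
At r₁: circular v_c1 = √(μ/r₁) = 2772 m/s; transfer-periherm v_p = √[μ(2/r₁ − 1/a_t)] = 3564 m/s.
Δv₁ = v_p − v_c1 = 792.2 m/s.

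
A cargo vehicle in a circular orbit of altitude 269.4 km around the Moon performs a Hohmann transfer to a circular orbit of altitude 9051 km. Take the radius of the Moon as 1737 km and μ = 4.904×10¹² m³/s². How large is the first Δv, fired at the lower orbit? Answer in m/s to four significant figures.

r₁ = 1737 + 269.4 = 2006.4 km = 2.0064×10⁶ m.
r₂ = 1737 + 9051 = 10788 km = 1.0788×10⁷ m.
Transfer ellipse a_t = (r₁ + r₂)/2 = 6.397×10⁶ m.
At r₁: circular v_c1 = √(μ/r₁) = 1563 m/s; transfer-perilune v_p = √[μ(2/r₁ − 1/a_t)] = 2030 m/s.
Δv₁ = v_p − v_c1 = 466.8 m/s.

Δv ≈ 466.8 m/s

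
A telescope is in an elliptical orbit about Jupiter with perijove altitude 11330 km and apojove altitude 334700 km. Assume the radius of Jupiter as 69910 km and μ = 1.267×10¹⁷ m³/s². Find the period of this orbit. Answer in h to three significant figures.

r_p = 69910 + 11330 = 81240 km = 8.1240×10⁷ m.
r_a = 69910 + 334700 = 404610 km = 4.0461×10⁸ m.
Semi-major axis a = (r_p + r_a)/2 = (81240 + 4.0461×10⁵)/2 = 2.4292×10⁵ km = 2.429×10⁸ m.
By Kepler's third law T = 2π√(a³/μ) = 2π × 1.064×10⁴ = 6.683×10⁴ s.
= 18.57 h.

T ≈ 18.6 h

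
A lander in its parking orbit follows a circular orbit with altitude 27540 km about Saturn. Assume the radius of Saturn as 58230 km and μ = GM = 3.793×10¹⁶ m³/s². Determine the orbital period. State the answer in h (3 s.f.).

T ≈ 7.12 h

r = 58230 + 27540 = 85770 km = 8.5770×10⁷ m.
Kepler's third law: T = 2π√(r³/μ) = 2π√((8.577×10⁷)³ / 3.793×10¹⁶).
r³/μ = 1.664×10⁷ s², so T = 2π × 4.079×10³ = 2.563×10⁴ s.
Converting: 2.563×10⁴ s ÷ 3600 = 7.119 h.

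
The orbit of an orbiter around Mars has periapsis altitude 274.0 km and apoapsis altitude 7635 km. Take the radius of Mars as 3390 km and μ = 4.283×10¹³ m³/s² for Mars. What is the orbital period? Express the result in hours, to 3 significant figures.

r_p = 3390 + 274.0 = 3664.0 km = 3.6640×10⁶ m.
r_a = 3390 + 7635 = 11025 km = 1.1025×10⁷ m.
Semi-major axis a = (r_p + r_a)/2 = (3664.0 + 11025)/2 = 7344.5 km = 7.344×10⁶ m.
By Kepler's third law T = 2π√(a³/μ) = 2π × 3.041×10³ = 1.911×10⁴ s.
= 5.308 hours.

T ≈ 5.31 hours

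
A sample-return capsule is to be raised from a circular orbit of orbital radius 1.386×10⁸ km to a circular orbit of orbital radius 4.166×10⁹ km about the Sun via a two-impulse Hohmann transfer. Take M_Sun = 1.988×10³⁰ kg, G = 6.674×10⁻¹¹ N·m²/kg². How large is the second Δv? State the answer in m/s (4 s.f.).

μ = GM = 6.674×10⁻¹¹ × 1.988×10³⁰ = 1.327×10²⁰ m³/s².
r₁ = 1.386×10⁸ km = 1.386×10¹¹ m.
r₂ = 4.166×10⁹ km = 4.166×10¹² m.
Transfer ellipse a_t = (r₁ + r₂)/2 = 2.152×10¹² m.
At r₁: circular v_c1 = √(μ/r₁) = 30940 m/s; transfer-perihelion v_p = √[μ(2/r₁ − 1/a_t)] = 43050 m/s.
At r₂: circular v_c2 = √(μ/r₂) = 5643 m/s; transfer-aphelion v_a = √[μ(2/r₂ − 1/a_t)] = 1432 m/s.
Δv₂ = v_c2 − v_a = 4211 m/s.

Δv ≈ 4211 m/s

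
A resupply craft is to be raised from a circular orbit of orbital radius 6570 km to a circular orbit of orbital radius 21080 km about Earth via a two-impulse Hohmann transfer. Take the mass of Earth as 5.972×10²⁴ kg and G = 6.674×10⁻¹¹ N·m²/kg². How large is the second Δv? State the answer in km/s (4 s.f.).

Δv ≈ 1.351 km/s

μ = GM = 6.674×10⁻¹¹ × 5.972×10²⁴ = 3.986×10¹⁴ m³/s².
r₁ = 6570 km = 6.570×10⁶ m.
r₂ = 21080 km = 2.108×10⁷ m.
Transfer ellipse a_t = (r₁ + r₂)/2 = 1.382×10⁷ m.
At r₁: circular v_c1 = √(μ/r₁) = 7789 m/s; transfer-perigee v_p = √[μ(2/r₁ − 1/a_t)] = 9618 m/s.
At r₂: circular v_c2 = √(μ/r₂) = 4348 m/s; transfer-apogee v_a = √[μ(2/r₂ − 1/a_t)] = 2998 m/s.
Δv₂ = v_c2 − v_a = 1351 m/s.
= 1.351 km/s.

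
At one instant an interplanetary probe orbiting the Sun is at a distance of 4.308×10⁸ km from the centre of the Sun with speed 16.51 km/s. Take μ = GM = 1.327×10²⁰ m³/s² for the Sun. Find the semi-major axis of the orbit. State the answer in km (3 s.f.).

r = 4.308×10¹¹ m.
Specific orbital energy ε = v²/2 − μ/r = (16510)²/2 − 1.327×10²⁰/4.308×10¹¹ = -1.717×10⁸ J/kg.
Since ε = −μ/(2a), a = −μ/(2ε) = 3.863×10¹¹ m = 3.8634×10⁸ km.

a ≈ 3.86×10⁸ km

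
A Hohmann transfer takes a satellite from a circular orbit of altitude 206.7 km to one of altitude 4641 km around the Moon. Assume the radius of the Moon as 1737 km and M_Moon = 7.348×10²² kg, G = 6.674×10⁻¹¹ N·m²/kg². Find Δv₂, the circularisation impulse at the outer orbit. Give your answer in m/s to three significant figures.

μ = GM = 6.674×10⁻¹¹ × 7.348×10²² = 4.904×10¹² m³/s².
r₁ = 1737 + 206.7 = 1943.7 km = 1.9437×10⁶ m.
r₂ = 1737 + 4641 = 6378.0 km = 6.3780×10⁶ m.
Transfer ellipse a_t = (r₁ + r₂)/2 = 4.161×10⁶ m.
At r₁: circular v_c1 = √(μ/r₁) = 1588 m/s; transfer-perilune v_p = √[μ(2/r₁ − 1/a_t)] = 1967 m/s.
At r₂: circular v_c2 = √(μ/r₂) = 876.9 m/s; transfer-apolune v_a = √[μ(2/r₂ − 1/a_t)] = 599.3 m/s.
Δv₂ = v_c2 − v_a = 277.6 m/s.

Δv ≈ 278 m/s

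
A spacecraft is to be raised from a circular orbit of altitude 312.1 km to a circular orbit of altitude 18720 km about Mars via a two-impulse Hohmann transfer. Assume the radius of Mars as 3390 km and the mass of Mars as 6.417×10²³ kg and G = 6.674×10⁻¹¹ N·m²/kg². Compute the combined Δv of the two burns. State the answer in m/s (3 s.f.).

μ = GM = 6.674×10⁻¹¹ × 6.417×10²³ = 4.283×10¹³ m³/s².
r₁ = 3390 + 312.1 = 3702.1 km = 3.7021×10⁶ m.
r₂ = 3390 + 18720 = 22110 km = 2.2110×10⁷ m.
Transfer ellipse a_t = (r₁ + r₂)/2 = 1.291×10⁷ m.
At r₁: circular v_c1 = √(μ/r₁) = 3401 m/s; transfer-periapsis v_p = √[μ(2/r₁ − 1/a_t)] = 4452 m/s.
Δv₁ = v_p − v_c1 = 1051 m/s.
At r₂: circular v_c2 = √(μ/r₂) = 1392 m/s; transfer-apoapsis v_a = √[μ(2/r₂ − 1/a_t)] = 745.4 m/s.
Δv₂ = v_c2 − v_a = 646.4 m/s.
Total Δv = Δv₁ + Δv₂ = 1697 m/s.

Δv_total ≈ 1700 m/s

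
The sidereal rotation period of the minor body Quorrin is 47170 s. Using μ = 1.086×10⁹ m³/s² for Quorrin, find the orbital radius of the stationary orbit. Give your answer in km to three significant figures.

A synchronous orbit has period T, so by Kepler's third law a = (μT²/4π²)^(1/3).
μT²/4π² = 1.086×10⁹ × (4.717×10⁴)² / 39.48 = 6.121×10¹⁶ m³.
a = 3.941×10⁵ m = 394.09 km.

r_sync ≈ 394 km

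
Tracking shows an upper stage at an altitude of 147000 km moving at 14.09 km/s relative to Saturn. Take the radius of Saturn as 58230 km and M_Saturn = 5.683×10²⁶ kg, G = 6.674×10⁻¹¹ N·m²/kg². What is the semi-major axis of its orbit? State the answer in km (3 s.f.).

a ≈ 2.22×10⁵ km

μ = GM = 6.674×10⁻¹¹ × 5.683×10²⁶ = 3.793×10¹⁶ m³/s².
r = 58230 + 147000 = 2.0523×10⁵ km = 2.052×10⁸ m.
Specific orbital energy ε = v²/2 − μ/r = (14090)²/2 − 3.793×10¹⁶/2.052×10⁸ = -8.554×10⁷ J/kg.
Since ε = −μ/(2a), a = −μ/(2ε) = 2.217×10⁸ m = 2.2169×10⁵ km.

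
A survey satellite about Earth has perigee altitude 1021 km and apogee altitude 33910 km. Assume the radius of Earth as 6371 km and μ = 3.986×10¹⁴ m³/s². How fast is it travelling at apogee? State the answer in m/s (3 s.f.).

v ≈ 1750 m/s

r_p = 6371 + 1021 = 7392.0 km = 7.3920×10⁶ m.
r_a = 6371 + 33910 = 40281 km = 4.0281×10⁷ m.
Semi-major axis a = (r_p + r_a)/2 = 23836 km = 2.384×10⁷ m.
Vis-viva: v² = μ(2/r − 1/a) = 3.986×10¹⁴ × (4.965×10⁻⁸ − 4.195×10⁻⁸) = 3.069×10⁶ m²/s².
v = 1752 m/s.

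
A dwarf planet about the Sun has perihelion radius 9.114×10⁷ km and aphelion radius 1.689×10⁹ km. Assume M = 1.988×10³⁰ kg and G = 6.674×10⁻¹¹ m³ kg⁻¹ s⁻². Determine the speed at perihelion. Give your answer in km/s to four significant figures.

v ≈ 52.56 km/s

μ = GM = 6.674×10⁻¹¹ × 1.988×10³⁰ = 1.327×10²⁰ m³/s².
Semi-major axis a = (r_p + r_a)/2 = 8.9007×10⁸ km = 8.901×10¹¹ m.
Vis-viva: v² = μ(2/r − 1/a) = 1.327×10²⁰ × (2.194×10⁻¹¹ − 1.124×10⁻¹²) = 2.762×10⁹ m²/s².
v = 52560 m/s = 52.56 km/s.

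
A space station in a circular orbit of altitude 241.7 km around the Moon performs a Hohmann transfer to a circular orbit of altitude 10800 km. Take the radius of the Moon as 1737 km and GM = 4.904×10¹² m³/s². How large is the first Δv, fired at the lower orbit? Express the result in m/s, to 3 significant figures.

r₁ = 1737 + 241.7 = 1978.7 km = 1.9787×10⁶ m.
r₂ = 1737 + 10800 = 12537 km = 1.2537×10⁷ m.
Transfer ellipse a_t = (r₁ + r₂)/2 = 7.258×10⁶ m.
At r₁: circular v_c1 = √(μ/r₁) = 1574 m/s; transfer-perilune v_p = √[μ(2/r₁ − 1/a_t)] = 2069 m/s.
Δv₁ = v_p − v_c1 = 494.8 m/s.

Δv ≈ 495 m/s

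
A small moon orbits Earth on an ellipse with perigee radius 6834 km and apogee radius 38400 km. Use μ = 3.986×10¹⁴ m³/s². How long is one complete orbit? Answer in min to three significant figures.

T ≈ 564 min

Semi-major axis a = (r_p + r_a)/2 = (6834.0 + 38400)/2 = 22617 km = 2.262×10⁷ m.
By Kepler's third law T = 2π√(a³/μ) = 2π × 5.387×10³ = 3.385×10⁴ s.
= 564.2 min.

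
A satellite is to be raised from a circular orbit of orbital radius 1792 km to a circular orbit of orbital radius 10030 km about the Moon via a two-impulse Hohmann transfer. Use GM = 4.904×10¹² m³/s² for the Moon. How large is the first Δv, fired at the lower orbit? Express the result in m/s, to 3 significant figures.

Δv ≈ 501 m/s

r₁ = 1792 km = 1.792×10⁶ m.
r₂ = 10030 km = 1.003×10⁷ m.
Transfer ellipse a_t = (r₁ + r₂)/2 = 5.911×10⁶ m.
At r₁: circular v_c1 = √(μ/r₁) = 1654 m/s; transfer-perilune v_p = √[μ(2/r₁ − 1/a_t)] = 2155 m/s.
Δv₁ = v_p − v_c1 = 500.6 m/s.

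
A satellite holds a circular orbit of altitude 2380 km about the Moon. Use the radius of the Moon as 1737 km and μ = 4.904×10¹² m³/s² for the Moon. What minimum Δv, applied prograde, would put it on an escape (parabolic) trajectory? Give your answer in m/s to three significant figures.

Δv ≈ 452 m/s

r = 1737 + 2380 = 4117.0 km = 4.1170×10⁶ m.
Circular speed v_c = √(μ/r) = 1091 m/s.
Escape speed v_esc = √(2μ/r) = √2 × v_c = 1543 m/s.
Δv = v_esc − v_c = 452.1 m/s.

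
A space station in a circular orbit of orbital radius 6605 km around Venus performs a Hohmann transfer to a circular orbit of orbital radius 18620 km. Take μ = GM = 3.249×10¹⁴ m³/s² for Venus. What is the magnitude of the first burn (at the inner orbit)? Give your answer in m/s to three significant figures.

r₁ = 6605 km = 6.605×10⁶ m.
r₂ = 18620 km = 1.862×10⁷ m.
Transfer ellipse a_t = (r₁ + r₂)/2 = 1.261×10⁷ m.
At r₁: circular v_c1 = √(μ/r₁) = 7014 m/s; transfer-periapsis v_p = √[μ(2/r₁ − 1/a_t)] = 8522 m/s.
Δv₁ = v_p − v_c1 = 1508 m/s.

Δv ≈ 1510 m/s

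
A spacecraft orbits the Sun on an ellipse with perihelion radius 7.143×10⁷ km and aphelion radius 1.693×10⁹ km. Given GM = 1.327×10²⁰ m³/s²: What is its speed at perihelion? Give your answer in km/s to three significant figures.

Semi-major axis a = (r_p + r_a)/2 = 8.8222×10⁸ km = 8.822×10¹¹ m.
Vis-viva: v² = μ(2/r − 1/a) = 1.327×10²⁰ × (2.800×10⁻¹¹ − 1.134×10⁻¹²) = 3.565×10⁹ m²/s².
v = 59710 m/s = 59.71 km/s.

v ≈ 59.7 km/s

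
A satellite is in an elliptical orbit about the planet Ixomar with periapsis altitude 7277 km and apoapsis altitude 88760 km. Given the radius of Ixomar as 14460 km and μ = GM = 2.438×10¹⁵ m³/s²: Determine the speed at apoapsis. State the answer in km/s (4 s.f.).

v ≈ 2.867 km/s

r_p = 14460 + 7277 = 21737 km = 2.1737×10⁷ m.
r_a = 14460 + 88760 = 103220 km = 1.0322×10⁸ m.
Semi-major axis a = (r_p + r_a)/2 = 62478 km = 6.248×10⁷ m.
Vis-viva: v² = μ(2/r − 1/a) = 2.438×10¹⁵ × (1.938×10⁻⁸ − 1.601×10⁻⁸) = 8.217×10⁶ m²/s².
v = 2867 m/s = 2.867 km/s.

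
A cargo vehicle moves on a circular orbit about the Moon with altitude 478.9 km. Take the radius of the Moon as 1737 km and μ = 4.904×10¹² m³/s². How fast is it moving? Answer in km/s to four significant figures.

v ≈ 1.488 km/s

r = 1737 + 478.9 = 2215.9 km = 2.2159×10⁶ m.
For a circular orbit v = √(μ/r) = √(4.904×10¹² / 2.216×10⁶) = √(2.213×10⁶) = 1488 m/s.
That is 1.488 km/s.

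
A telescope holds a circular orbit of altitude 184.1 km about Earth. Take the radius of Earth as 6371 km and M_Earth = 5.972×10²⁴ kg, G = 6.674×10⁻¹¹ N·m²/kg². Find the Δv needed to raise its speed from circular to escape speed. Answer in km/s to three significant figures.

μ = GM = 6.674×10⁻¹¹ × 5.972×10²⁴ = 3.986×10¹⁴ m³/s².
r = 6371 + 184.1 = 6555.1 km = 6.5551×10⁶ m.
Circular speed v_c = √(μ/r) = 7798 m/s.
Escape speed v_esc = √(2μ/r) = √2 × v_c = 11030 m/s.
Δv = v_esc − v_c = 3230 m/s = 3.230 km/s.

Δv ≈ 3.23 km/s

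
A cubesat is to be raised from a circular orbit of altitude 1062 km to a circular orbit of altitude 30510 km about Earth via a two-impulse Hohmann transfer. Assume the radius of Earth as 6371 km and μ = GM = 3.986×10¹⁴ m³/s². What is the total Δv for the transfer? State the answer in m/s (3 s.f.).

r₁ = 6371 + 1062 = 7433.0 km = 7.4330×10⁶ m.
r₂ = 6371 + 30510 = 36881 km = 3.6881×10⁷ m.
Transfer ellipse a_t = (r₁ + r₂)/2 = 2.216×10⁷ m.
At r₁: circular v_c1 = √(μ/r₁) = 7323 m/s; transfer-perigee v_p = √[μ(2/r₁ − 1/a_t)] = 9448 m/s.
Δv₁ = v_p − v_c1 = 2125 m/s.
At r₂: circular v_c2 = √(μ/r₂) = 3288 m/s; transfer-apogee v_a = √[μ(2/r₂ − 1/a_t)] = 1904 m/s.
Δv₂ = v_c2 − v_a = 1383 m/s.
Total Δv = Δv₁ + Δv₂ = 3508 m/s.

Δv_total ≈ 3510 m/s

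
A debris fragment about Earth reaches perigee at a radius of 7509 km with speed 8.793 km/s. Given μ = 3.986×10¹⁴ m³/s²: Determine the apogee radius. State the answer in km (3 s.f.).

apogee radius ≈ 20100 km

r_p = 7.509×10⁶ m.
Specific energy ε = v²/2 − μ/r = -1.442×10⁷ J/kg, so a = −μ/(2ε) = 1.382×10⁷ m.
The apsides satisfy r_p + r_a = 2a, so the apogee radius is 2a − r_p = 2.012×10⁷ m = 20124 km.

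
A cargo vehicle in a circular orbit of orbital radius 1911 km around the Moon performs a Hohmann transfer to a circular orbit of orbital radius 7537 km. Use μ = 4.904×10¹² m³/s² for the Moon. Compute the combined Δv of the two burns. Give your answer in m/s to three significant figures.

Δv_total ≈ 715 m/s

r₁ = 1911 km = 1.911×10⁶ m.
r₂ = 7537 km = 7.537×10⁶ m.
Transfer ellipse a_t = (r₁ + r₂)/2 = 4.724×10⁶ m.
At r₁: circular v_c1 = √(μ/r₁) = 1602 m/s; transfer-perilune v_p = √[μ(2/r₁ − 1/a_t)] = 2023 m/s.
Δv₁ = v_p − v_c1 = 421.5 m/s.
At r₂: circular v_c2 = √(μ/r₂) = 806.6 m/s; transfer-apolune v_a = √[μ(2/r₂ − 1/a_t)] = 513.0 m/s.
Δv₂ = v_c2 − v_a = 293.6 m/s.
Total Δv = Δv₁ + Δv₂ = 715.1 m/s.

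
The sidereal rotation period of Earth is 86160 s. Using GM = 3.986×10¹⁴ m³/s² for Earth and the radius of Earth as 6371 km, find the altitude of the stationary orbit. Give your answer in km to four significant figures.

h_sync ≈ 35790 km

A synchronous orbit has period T, so by Kepler's third law a = (μT²/4π²)^(1/3).
μT²/4π² = 3.986×10¹⁴ × (8.616×10⁴)² / 39.48 = 7.495×10²² m³.
a = 4.216×10⁷ m = 42163 km.
Altitude h = a − R = 42163 − 6371 = 35792 km.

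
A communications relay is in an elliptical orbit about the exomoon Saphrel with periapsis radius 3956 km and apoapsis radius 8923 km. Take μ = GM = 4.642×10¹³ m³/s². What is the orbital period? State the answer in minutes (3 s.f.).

T ≈ 251 minutes

Semi-major axis a = (r_p + r_a)/2 = (3956.0 + 8923.0)/2 = 6439.5 km = 6.440×10⁶ m.
By Kepler's third law T = 2π√(a³/μ) = 2π × 2.398×10³ = 1.507×10⁴ s.
= 251.2 minutes.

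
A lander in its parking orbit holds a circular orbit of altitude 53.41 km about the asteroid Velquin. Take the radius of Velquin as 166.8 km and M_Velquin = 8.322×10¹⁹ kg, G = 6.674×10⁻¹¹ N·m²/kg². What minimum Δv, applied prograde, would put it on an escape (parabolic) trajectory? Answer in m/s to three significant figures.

Δv ≈ 65.8 m/s

μ = GM = 6.674×10⁻¹¹ × 8.322×10¹⁹ = 5.554×10⁹ m³/s².
r = 166.8 + 53.41 = 220.21 km = 2.2021×10⁵ m.
Circular speed v_c = √(μ/r) = 158.8 m/s.
Escape speed v_esc = √(2μ/r) = √2 × v_c = 224.6 m/s.
Δv = v_esc − v_c = 65.78 m/s.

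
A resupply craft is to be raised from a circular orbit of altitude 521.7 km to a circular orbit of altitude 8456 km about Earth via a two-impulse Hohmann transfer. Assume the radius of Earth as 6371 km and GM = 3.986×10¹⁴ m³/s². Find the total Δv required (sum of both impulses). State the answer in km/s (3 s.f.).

r₁ = 6371 + 521.7 = 6892.7 km = 6.8927×10⁶ m.
r₂ = 6371 + 8456 = 14827 km = 1.4827×10⁷ m.
Transfer ellipse a_t = (r₁ + r₂)/2 = 1.086×10⁷ m.
At r₁: circular v_c1 = √(μ/r₁) = 7605 m/s; transfer-perigee v_p = √[μ(2/r₁ − 1/a_t)] = 8886 m/s.
Δv₁ = v_p − v_c1 = 1281 m/s.
At r₂: circular v_c2 = √(μ/r₂) = 5185 m/s; transfer-apogee v_a = √[μ(2/r₂ − 1/a_t)] = 4131 m/s.
Δv₂ = v_c2 − v_a = 1054 m/s.
Total Δv = Δv₁ + Δv₂ = 2335 m/s = 2.335 km/s.

Δv_total ≈ 2.34 km/s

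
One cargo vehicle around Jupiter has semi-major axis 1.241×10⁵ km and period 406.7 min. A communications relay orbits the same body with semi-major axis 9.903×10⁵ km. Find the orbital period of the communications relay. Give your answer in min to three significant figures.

T₂ ≈ 9170 min

Kepler's third law: T² ∝ a³, so T₂ = T₁ (a₂/a₁)^(3/2).
a₂/a₁ = 7.980, (a₂/a₁)^(3/2) = 22.54.
T₂ = 406.7 × 22.54 = 9168 min.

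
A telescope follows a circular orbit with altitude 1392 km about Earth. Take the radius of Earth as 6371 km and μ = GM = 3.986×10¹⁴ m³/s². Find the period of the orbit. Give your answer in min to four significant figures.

T ≈ 113.4 min

r = 6371 + 1392 = 7763.0 km = 7.7630×10⁶ m.
Kepler's third law: T = 2π√(r³/μ) = 2π√((7.763×10⁶)³ / 3.986×10¹⁴).
r³/μ = 1.174×10⁶ s², so T = 2π × 1.083×10³ = 6.807×10³ s.
Converting: 6.807×10³ s ÷ 60.00 = 113.4 min.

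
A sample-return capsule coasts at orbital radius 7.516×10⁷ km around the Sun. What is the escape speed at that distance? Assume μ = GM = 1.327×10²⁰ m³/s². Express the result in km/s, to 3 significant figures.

r = 7.516×10⁷ km = 7.516×10¹⁰ m.
Escape speed v_esc = √(2μ/r) = √(2 × 1.327×10²⁰ / 7.516×10¹⁰) = √(3.531×10⁹) = 59420 m/s.
= 59.42 km/s.

v_esc ≈ 59.4 km/s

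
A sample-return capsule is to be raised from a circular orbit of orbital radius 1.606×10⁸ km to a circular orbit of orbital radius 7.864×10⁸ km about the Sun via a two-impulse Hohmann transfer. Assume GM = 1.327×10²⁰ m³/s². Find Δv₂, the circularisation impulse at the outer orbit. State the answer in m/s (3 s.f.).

r₁ = 1.606×10⁸ km = 1.606×10¹¹ m.
r₂ = 7.864×10⁸ km = 7.864×10¹¹ m.
Transfer ellipse a_t = (r₁ + r₂)/2 = 4.735×10¹¹ m.
At r₁: circular v_c1 = √(μ/r₁) = 28750 m/s; transfer-perihelion v_p = √[μ(2/r₁ − 1/a_t)] = 37040 m/s.
At r₂: circular v_c2 = √(μ/r₂) = 12990 m/s; transfer-aphelion v_a = √[μ(2/r₂ − 1/a_t)] = 7565 m/s.
Δv₂ = v_c2 − v_a = 5425 m/s.

Δv ≈ 5420 m/s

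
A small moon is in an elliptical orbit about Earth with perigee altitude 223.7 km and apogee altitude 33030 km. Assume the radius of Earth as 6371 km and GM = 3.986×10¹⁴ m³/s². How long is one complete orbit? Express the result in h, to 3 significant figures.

T ≈ 9.64 h

r_p = 6371 + 223.7 = 6594.7 km = 6.5947×10⁶ m.
r_a = 6371 + 33030 = 39401 km = 3.9401×10⁷ m.
Semi-major axis a = (r_p + r_a)/2 = (6594.7 + 39401)/2 = 22998 km = 2.300×10⁷ m.
By Kepler's third law T = 2π√(a³/μ) = 2π × 5.524×10³ = 3.471×10⁴ s.
= 9.641 h.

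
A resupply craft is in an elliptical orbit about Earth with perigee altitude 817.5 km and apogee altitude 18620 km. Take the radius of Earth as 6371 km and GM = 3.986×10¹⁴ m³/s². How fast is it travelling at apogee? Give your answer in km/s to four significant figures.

v ≈ 2.669 km/s

r_p = 6371 + 817.5 = 7188.5 km = 7.1885×10⁶ m.
r_a = 6371 + 18620 = 24991 km = 2.4991×10⁷ m.
Semi-major axis a = (r_p + r_a)/2 = 16090 km = 1.609×10⁷ m.
Vis-viva: v² = μ(2/r − 1/a) = 3.986×10¹⁴ × (8.003×10⁻⁸ − 6.215×10⁻⁸) = 7.126×10⁶ m²/s².
v = 2669 m/s = 2.669 km/s.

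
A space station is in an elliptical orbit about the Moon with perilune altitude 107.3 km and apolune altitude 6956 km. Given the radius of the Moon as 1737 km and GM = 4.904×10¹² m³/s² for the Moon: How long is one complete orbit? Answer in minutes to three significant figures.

r_p = 1737 + 107.3 = 1844.3 km = 1.8443×10⁶ m.
r_a = 1737 + 6956 = 8693.0 km = 8.6930×10⁶ m.
Semi-major axis a = (r_p + r_a)/2 = (1844.3 + 8693.0)/2 = 5268.6 km = 5.269×10⁶ m.
By Kepler's third law T = 2π√(a³/μ) = 2π × 5.461×10³ = 3.431×10⁴ s.
= 571.9 minutes.

T ≈ 572 minutes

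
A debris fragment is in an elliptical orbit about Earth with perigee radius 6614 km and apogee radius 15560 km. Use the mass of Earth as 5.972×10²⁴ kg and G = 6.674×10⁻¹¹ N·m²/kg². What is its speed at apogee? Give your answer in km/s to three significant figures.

v ≈ 3.91 km/s

μ = GM = 6.674×10⁻¹¹ × 5.972×10²⁴ = 3.986×10¹⁴ m³/s².
Semi-major axis a = (r_p + r_a)/2 = 11087 km = 1.109×10⁷ m.
Vis-viva: v² = μ(2/r − 1/a) = 3.986×10¹⁴ × (1.285×10⁻⁷ − 9.020×10⁻⁸) = 1.528×10⁷ m²/s².
v = 3909 m/s = 3.909 km/s.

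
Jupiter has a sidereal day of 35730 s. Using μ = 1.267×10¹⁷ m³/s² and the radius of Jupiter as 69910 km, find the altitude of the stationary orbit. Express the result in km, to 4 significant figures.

h_sync ≈ 90110 km

A synchronous orbit has period T, so by Kepler's third law a = (μT²/4π²)^(1/3).
μT²/4π² = 1.267×10¹⁷ × (3.573×10⁴)² / 39.48 = 4.097×10²⁴ m³.
a = 1.600×10⁸ m = 1.6002×10⁵ km.
Altitude h = a − R = 1.6002×10⁵ − 69910 = 90105 km.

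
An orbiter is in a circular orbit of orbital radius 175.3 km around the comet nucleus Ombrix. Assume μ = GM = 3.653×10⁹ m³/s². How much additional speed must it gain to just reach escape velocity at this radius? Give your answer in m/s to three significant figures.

r = 175.3 km = 1.753×10⁵ m.
Circular speed v_c = √(μ/r) = 144.4 m/s.
Escape speed v_esc = √(2μ/r) = √2 × v_c = 204.1 m/s.
Δv = v_esc − v_c = 59.79 m/s.

Δv ≈ 59.8 m/s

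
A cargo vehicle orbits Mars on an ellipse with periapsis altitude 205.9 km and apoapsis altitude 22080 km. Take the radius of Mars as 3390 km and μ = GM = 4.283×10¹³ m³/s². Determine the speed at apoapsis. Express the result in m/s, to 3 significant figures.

v ≈ 645 m/s

r_p = 3390 + 205.9 = 3595.9 km = 3.5959×10⁶ m.
r_a = 3390 + 22080 = 25470 km = 2.5470×10⁷ m.
Semi-major axis a = (r_p + r_a)/2 = 14533 km = 1.453×10⁷ m.
Vis-viva: v² = μ(2/r − 1/a) = 4.283×10¹³ × (7.852×10⁻⁸ − 6.881×10⁻⁸) = 4.161×10⁵ m²/s².
v = 645.0 m/s.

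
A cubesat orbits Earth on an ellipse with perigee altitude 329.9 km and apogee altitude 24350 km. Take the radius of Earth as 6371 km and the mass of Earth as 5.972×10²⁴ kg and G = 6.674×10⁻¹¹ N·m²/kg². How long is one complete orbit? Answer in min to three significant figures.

μ = GM = 6.674×10⁻¹¹ × 5.972×10²⁴ = 3.986×10¹⁴ m³/s².
r_p = 6371 + 329.9 = 6700.9 km = 6.7009×10⁶ m.
r_a = 6371 + 24350 = 30721 km = 3.0721×10⁷ m.
Semi-major axis a = (r_p + r_a)/2 = (6700.9 + 30721)/2 = 18711 km = 1.871×10⁷ m.
By Kepler's third law T = 2π√(a³/μ) = 2π × 4.054×10³ = 2.547×10⁴ s.
= 424.5 min.

T ≈ 425 min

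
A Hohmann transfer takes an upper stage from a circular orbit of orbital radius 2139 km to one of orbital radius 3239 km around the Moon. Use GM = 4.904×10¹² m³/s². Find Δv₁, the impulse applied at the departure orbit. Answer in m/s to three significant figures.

Δv ≈ 148 m/s

r₁ = 2139 km = 2.139×10⁶ m.
r₂ = 3239 km = 3.239×10⁶ m.
Transfer ellipse a_t = (r₁ + r₂)/2 = 2.689×10⁶ m.
At r₁: circular v_c1 = √(μ/r₁) = 1514 m/s; transfer-perilune v_p = √[μ(2/r₁ − 1/a_t)] = 1662 m/s.
Δv₁ = v_p − v_c1 = 147.7 m/s.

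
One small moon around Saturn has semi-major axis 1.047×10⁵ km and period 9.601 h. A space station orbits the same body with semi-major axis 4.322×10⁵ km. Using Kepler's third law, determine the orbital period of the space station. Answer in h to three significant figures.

T₂ ≈ 80.5 h

Kepler's third law: T² ∝ a³, so T₂ = T₁ (a₂/a₁)^(3/2).
a₂/a₁ = 4.128, (a₂/a₁)^(3/2) = 8.387.
T₂ = 9.601 × 8.387 = 80.52 h.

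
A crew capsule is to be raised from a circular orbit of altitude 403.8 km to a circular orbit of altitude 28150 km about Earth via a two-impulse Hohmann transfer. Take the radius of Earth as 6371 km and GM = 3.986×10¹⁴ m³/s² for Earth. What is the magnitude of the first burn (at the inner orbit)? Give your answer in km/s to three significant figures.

Δv ≈ 2.25 km/s

r₁ = 6371 + 403.8 = 6774.8 km = 6.7748×10⁶ m.
r₂ = 6371 + 28150 = 34521 km = 3.4521×10⁷ m.
Transfer ellipse a_t = (r₁ + r₂)/2 = 2.065×10⁷ m.
At r₁: circular v_c1 = √(μ/r₁) = 7670 m/s; transfer-perigee v_p = √[μ(2/r₁ − 1/a_t)] = 9918 m/s.
Δv₁ = v_p − v_c1 = 2248 m/s.
= 2.248 km/s.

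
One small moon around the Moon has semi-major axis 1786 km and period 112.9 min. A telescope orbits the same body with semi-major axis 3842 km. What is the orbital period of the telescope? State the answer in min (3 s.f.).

Kepler's third law: T² ∝ a³, so T₂ = T₁ (a₂/a₁)^(3/2).
a₂/a₁ = 2.151, (a₂/a₁)^(3/2) = 3.155.
T₂ = 112.9 × 3.155 = 356.2 min.

T₂ ≈ 356 min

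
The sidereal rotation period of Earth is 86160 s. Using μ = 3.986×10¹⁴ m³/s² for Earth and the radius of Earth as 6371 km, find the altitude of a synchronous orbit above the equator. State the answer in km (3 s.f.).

A synchronous orbit has period T, so by Kepler's third law a = (μT²/4π²)^(1/3).
μT²/4π² = 3.986×10¹⁴ × (8.616×10⁴)² / 39.48 = 7.495×10²² m³.
a = 4.216×10⁷ m = 42163 km.
Altitude h = a − R = 42163 − 6371 = 35792 km.

h_sync ≈ 35800 km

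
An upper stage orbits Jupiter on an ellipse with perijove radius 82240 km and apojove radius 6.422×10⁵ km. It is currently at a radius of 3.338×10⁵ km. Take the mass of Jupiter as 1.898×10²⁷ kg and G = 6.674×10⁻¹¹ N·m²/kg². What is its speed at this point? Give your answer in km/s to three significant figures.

v ≈ 20.2 km/s

μ = GM = 6.674×10⁻¹¹ × 1.898×10²⁷ = 1.267×10¹⁷ m³/s².
Semi-major axis a = (r_p + r_a)/2 = 3.6222×10⁵ km = 3.622×10⁸ m.
Vis-viva: v² = μ(2/r − 1/a) = 1.267×10¹⁷ × (5.992×10⁻⁹ − 2.761×10⁻⁹) = 4.093×10⁸ m²/s².
v = 20230 m/s = 20.23 km/s.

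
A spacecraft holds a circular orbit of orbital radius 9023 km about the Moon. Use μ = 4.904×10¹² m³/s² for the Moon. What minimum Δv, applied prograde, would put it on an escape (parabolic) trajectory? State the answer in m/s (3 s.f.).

r = 9023 km = 9.023×10⁶ m.
Circular speed v_c = √(μ/r) = 737.2 m/s.
Escape speed v_esc = √(2μ/r) = √2 × v_c = 1043 m/s.
Δv = v_esc − v_c = 305.4 m/s.

Δv ≈ 305 m/s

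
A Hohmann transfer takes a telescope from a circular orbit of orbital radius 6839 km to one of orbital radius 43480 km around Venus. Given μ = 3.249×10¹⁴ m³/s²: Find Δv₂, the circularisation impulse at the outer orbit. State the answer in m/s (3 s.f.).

Δv ≈ 1310 m/s

r₁ = 6839 km = 6.839×10⁶ m.
r₂ = 43480 km = 4.348×10⁷ m.
Transfer ellipse a_t = (r₁ + r₂)/2 = 2.516×10⁷ m.
At r₁: circular v_c1 = √(μ/r₁) = 6893 m/s; transfer-periapsis v_p = √[μ(2/r₁ − 1/a_t)] = 9061 m/s.
At r₂: circular v_c2 = √(μ/r₂) = 2734 m/s; transfer-apoapsis v_a = √[μ(2/r₂ − 1/a_t)] = 1425 m/s.
Δv₂ = v_c2 − v_a = 1308 m/s.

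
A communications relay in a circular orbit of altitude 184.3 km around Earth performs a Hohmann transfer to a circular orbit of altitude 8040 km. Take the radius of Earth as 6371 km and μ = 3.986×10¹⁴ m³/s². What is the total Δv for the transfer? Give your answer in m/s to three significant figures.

Δv_total ≈ 2450 m/s

r₁ = 6371 + 184.3 = 6555.3 km = 6.5553×10⁶ m.
r₂ = 6371 + 8040 = 14411 km = 1.4411×10⁷ m.
Transfer ellipse a_t = (r₁ + r₂)/2 = 1.048×10⁷ m.
At r₁: circular v_c1 = √(μ/r₁) = 7798 m/s; transfer-perigee v_p = √[μ(2/r₁ − 1/a_t)] = 9143 m/s.
Δv₁ = v_p − v_c1 = 1345 m/s.
At r₂: circular v_c2 = √(μ/r₂) = 5259 m/s; transfer-apogee v_a = √[μ(2/r₂ − 1/a_t)] = 4159 m/s.
Δv₂ = v_c2 − v_a = 1100 m/s.
Total Δv = Δv₁ + Δv₂ = 2445 m/s.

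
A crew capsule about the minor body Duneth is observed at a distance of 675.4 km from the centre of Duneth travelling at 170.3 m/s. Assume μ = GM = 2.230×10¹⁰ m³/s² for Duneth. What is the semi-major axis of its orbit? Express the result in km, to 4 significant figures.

r = 6.754×10⁵ m.
Specific orbital energy ε = v²/2 − μ/r = (170.3)²/2 − 2.230×10¹⁰/6.754×10⁵ = -1.852×10⁴ J/kg.
Since ε = −μ/(2a), a = −μ/(2ε) = 6.022×10⁵ m = 602.17 km.

a ≈ 602.2 km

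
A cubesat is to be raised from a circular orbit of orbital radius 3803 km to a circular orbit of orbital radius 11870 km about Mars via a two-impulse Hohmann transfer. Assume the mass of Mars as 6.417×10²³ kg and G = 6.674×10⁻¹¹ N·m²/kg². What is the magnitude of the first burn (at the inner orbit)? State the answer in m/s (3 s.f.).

Δv ≈ 774 m/s

μ = GM = 6.674×10⁻¹¹ × 6.417×10²³ = 4.283×10¹³ m³/s².
r₁ = 3803 km = 3.803×10⁶ m.
r₂ = 11870 km = 1.187×10⁷ m.
Transfer ellipse a_t = (r₁ + r₂)/2 = 7.836×10⁶ m.
At r₁: circular v_c1 = √(μ/r₁) = 3356 m/s; transfer-periapsis v_p = √[μ(2/r₁ − 1/a_t)] = 4130 m/s.
Δv₁ = v_p − v_c1 = 774.3 m/s.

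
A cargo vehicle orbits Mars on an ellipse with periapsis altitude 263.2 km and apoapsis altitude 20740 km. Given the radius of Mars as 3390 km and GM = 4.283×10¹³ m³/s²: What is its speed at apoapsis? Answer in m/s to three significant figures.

v ≈ 683 m/s

r_p = 3390 + 263.2 = 3653.2 km = 3.6532×10⁶ m.
r_a = 3390 + 20740 = 24130 km = 2.4130×10⁷ m.
Semi-major axis a = (r_p + r_a)/2 = 13892 km = 1.389×10⁷ m.
Vis-viva: v² = μ(2/r − 1/a) = 4.283×10¹³ × (8.288×10⁻⁸ − 7.199×10⁻⁸) = 4.668×10⁵ m²/s².
v = 683.2 m/s.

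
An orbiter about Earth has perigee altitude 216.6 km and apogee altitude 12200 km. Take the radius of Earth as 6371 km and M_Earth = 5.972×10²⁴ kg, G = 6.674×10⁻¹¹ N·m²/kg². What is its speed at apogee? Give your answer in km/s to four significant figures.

v ≈ 3.353 km/s

μ = GM = 6.674×10⁻¹¹ × 5.972×10²⁴ = 3.986×10¹⁴ m³/s².
r_p = 6371 + 216.6 = 6587.6 km = 6.5876×10⁶ m.
r_a = 6371 + 12200 = 18571 km = 1.8571×10⁷ m.
Semi-major axis a = (r_p + r_a)/2 = 12579 km = 1.258×10⁷ m.
Vis-viva: v² = μ(2/r − 1/a) = 3.986×10¹⁴ × (1.077×10⁻⁷ − 7.950×10⁻⁸) = 1.124×10⁷ m²/s².
v = 3353 m/s = 3.353 km/s.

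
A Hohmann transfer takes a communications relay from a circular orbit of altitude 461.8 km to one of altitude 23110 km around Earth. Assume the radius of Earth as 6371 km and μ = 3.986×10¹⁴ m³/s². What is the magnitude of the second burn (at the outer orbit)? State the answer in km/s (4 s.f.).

r₁ = 6371 + 461.8 = 6832.8 km = 6.8328×10⁶ m.
r₂ = 6371 + 23110 = 29481 km = 2.9481×10⁷ m.
Transfer ellipse a_t = (r₁ + r₂)/2 = 1.816×10⁷ m.
At r₁: circular v_c1 = √(μ/r₁) = 7638 m/s; transfer-perigee v_p = √[μ(2/r₁ − 1/a_t)] = 9732 m/s.
At r₂: circular v_c2 = √(μ/r₂) = 3677 m/s; transfer-apogee v_a = √[μ(2/r₂ − 1/a_t)] = 2256 m/s.
Δv₂ = v_c2 − v_a = 1421 m/s.
= 1.421 km/s.

Δv ≈ 1.421 km/s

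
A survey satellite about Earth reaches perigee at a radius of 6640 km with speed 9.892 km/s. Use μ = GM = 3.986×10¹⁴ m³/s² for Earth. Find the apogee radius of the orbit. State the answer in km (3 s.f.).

apogee radius ≈ 29300 km

r_p = 6.640×10⁶ m.
Specific energy ε = v²/2 − μ/r = -1.110×10⁷ J/kg, so a = −μ/(2ε) = 1.795×10⁷ m.
The apsides satisfy r_p + r_a = 2a, so the apogee radius is 2a − r_p = 2.926×10⁷ m = 29256 km.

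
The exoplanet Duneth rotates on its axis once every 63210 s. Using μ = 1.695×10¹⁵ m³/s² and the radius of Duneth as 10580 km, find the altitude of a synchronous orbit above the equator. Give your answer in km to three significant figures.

h_sync ≈ 45000 km

A synchronous orbit has period T, so by Kepler's third law a = (μT²/4π²)^(1/3).
μT²/4π² = 1.695×10¹⁵ × (6.321×10⁴)² / 39.48 = 1.715×10²³ m³.
a = 5.556×10⁷ m = 55564 km.
Altitude h = a − R = 55564 − 10580 = 44984 km.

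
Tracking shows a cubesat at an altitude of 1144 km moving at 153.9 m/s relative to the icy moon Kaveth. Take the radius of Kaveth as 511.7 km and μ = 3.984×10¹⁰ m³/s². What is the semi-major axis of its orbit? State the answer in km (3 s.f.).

r = 511.7 + 1144 = 1655.7 km = 1.656×10⁶ m.
Specific orbital energy ε = v²/2 − μ/r = (153.9)²/2 − 3.984×10¹⁰/1.656×10⁶ = -1.222×10⁴ J/kg.
Since ε = −μ/(2a), a = −μ/(2ε) = 1.630×10⁶ m = 1630.2 km.

a ≈ 1630 km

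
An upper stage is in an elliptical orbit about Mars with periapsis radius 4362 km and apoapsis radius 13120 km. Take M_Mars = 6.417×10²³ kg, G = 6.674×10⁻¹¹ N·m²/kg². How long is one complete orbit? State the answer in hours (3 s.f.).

T ≈ 6.89 hours

μ = GM = 6.674×10⁻¹¹ × 6.417×10²³ = 4.283×10¹³ m³/s².
Semi-major axis a = (r_p + r_a)/2 = (4362.0 + 13120)/2 = 8741.0 km = 8.741×10⁶ m.
By Kepler's third law T = 2π√(a³/μ) = 2π × 3.949×10³ = 2.481×10⁴ s.
= 6.892 hours.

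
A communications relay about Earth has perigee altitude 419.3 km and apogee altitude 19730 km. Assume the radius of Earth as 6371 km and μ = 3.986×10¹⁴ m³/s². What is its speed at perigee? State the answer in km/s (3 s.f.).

r_p = 6371 + 419.3 = 6790.3 km = 6.7903×10⁶ m.
r_a = 6371 + 19730 = 26101 km = 2.6101×10⁷ m.
Semi-major axis a = (r_p + r_a)/2 = 16446 km = 1.645×10⁷ m.
Vis-viva: v² = μ(2/r − 1/a) = 3.986×10¹⁴ × (2.945×10⁻⁷ − 6.081×10⁻⁸) = 9.317×10⁷ m²/s².
v = 9652 m/s = 9.652 km/s.

v ≈ 9.65 km/s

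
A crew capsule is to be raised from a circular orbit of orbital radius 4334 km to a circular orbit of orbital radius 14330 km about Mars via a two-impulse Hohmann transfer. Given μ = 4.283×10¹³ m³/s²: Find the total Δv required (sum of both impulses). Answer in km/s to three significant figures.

r₁ = 4334 km = 4.334×10⁶ m.
r₂ = 14330 km = 1.433×10⁷ m.
Transfer ellipse a_t = (r₁ + r₂)/2 = 9.332×10⁶ m.
At r₁: circular v_c1 = √(μ/r₁) = 3144 m/s; transfer-periapsis v_p = √[μ(2/r₁ − 1/a_t)] = 3896 m/s.
Δv₁ = v_p − v_c1 = 751.9 m/s.
At r₂: circular v_c2 = √(μ/r₂) = 1729 m/s; transfer-apoapsis v_a = √[μ(2/r₂ − 1/a_t)] = 1178 m/s.
Δv₂ = v_c2 − v_a = 550.7 m/s.
Total Δv = Δv₁ + Δv₂ = 1303 m/s = 1.303 km/s.

Δv_total ≈ 1.30 km/s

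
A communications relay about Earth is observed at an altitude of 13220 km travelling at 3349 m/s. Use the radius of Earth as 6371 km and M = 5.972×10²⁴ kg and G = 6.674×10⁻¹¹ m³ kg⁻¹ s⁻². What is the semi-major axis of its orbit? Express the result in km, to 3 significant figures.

a ≈ 13500 km

μ = GM = 6.674×10⁻¹¹ × 5.972×10²⁴ = 3.986×10¹⁴ m³/s².
r = 6371 + 13220 = 19591 km = 1.959×10⁷ m.
Specific orbital energy ε = v²/2 − μ/r = (3349)²/2 − 3.986×10¹⁴/1.959×10⁷ = -1.474×10⁷ J/kg.
Since ε = −μ/(2a), a = −μ/(2ε) = 1.352×10⁷ m = 13523 km.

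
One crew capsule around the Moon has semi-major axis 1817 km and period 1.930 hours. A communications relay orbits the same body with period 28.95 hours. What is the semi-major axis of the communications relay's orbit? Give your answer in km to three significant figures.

a₂ ≈ 11100 km

Kepler's third law: a³ ∝ T², so a₂ = a₁ (T₂/T₁)^(2/3).
T₂/T₁ = 15.00, (T₂/T₁)^(2/3) = 6.082.
a₂ = 1817 × 6.082 = 11050 km.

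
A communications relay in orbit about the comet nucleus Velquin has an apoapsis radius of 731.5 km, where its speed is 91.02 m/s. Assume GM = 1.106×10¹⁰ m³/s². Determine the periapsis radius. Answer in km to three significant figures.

r_a = 7.315×10⁵ m.
Specific energy ε = v²/2 − μ/r = -1.098×10⁴ J/kg, so a = −μ/(2ε) = 5.038×10⁵ m.
The apsides satisfy r_p + r_a = 2a, so the periapsis radius is 2a − r_a = 2.760×10⁵ m = 276.03 km.

periapsis radius ≈ 276 km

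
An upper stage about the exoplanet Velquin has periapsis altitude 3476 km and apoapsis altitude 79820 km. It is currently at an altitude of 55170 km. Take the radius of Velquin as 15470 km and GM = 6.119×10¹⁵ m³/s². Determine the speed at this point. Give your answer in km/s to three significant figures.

v ≈ 8.13 km/s

r_p = 15470 + 3476 = 18946 km = 1.8946×10⁷ m.
r_a = 15470 + 79820 = 95290 km = 9.5290×10⁷ m.
r = 15470 + 55170 = 70640 km = 7.064×10⁷ m.
Semi-major axis a = (r_p + r_a)/2 = 57118 km = 5.712×10⁷ m.
Vis-viva: v² = μ(2/r − 1/a) = 6.119×10¹⁵ × (2.831×10⁻⁸ − 1.751×10⁻⁸) = 6.612×10⁷ m²/s².
v = 8131 m/s = 8.131 km/s.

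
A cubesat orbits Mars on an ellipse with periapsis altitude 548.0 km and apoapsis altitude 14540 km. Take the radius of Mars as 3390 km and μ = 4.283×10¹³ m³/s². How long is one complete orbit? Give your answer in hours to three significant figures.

T ≈ 9.64 hours

r_p = 3390 + 548.0 = 3938.0 km = 3.9380×10⁶ m.
r_a = 3390 + 14540 = 17930 km = 1.7930×10⁷ m.
Semi-major axis a = (r_p + r_a)/2 = (3938.0 + 17930)/2 = 10934 km = 1.093×10⁷ m.
By Kepler's third law T = 2π√(a³/μ) = 2π × 5.525×10³ = 3.471×10⁴ s.
= 9.642 hours.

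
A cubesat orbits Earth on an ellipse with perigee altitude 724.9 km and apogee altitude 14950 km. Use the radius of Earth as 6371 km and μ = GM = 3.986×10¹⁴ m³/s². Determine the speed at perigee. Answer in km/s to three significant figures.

v ≈ 9.18 km/s

r_p = 6371 + 724.9 = 7095.9 km = 7.0959×10⁶ m.
r_a = 6371 + 14950 = 21321 km = 2.1321×10⁷ m.
Semi-major axis a = (r_p + r_a)/2 = 14208 km = 1.421×10⁷ m.
Vis-viva: v² = μ(2/r − 1/a) = 3.986×10¹⁴ × (2.819×10⁻⁷ − 7.038×10⁻⁸) = 8.429×10⁷ m²/s².
v = 9181 m/s = 9.181 km/s.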